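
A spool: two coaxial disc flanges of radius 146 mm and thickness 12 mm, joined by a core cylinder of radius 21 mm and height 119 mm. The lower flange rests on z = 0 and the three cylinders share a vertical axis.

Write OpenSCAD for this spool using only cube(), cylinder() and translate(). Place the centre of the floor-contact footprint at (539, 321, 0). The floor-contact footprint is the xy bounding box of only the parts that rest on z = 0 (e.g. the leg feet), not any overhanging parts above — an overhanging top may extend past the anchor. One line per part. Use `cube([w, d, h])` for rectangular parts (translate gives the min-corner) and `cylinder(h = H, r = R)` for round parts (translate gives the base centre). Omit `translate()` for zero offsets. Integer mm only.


translate([539, 321, 0]) cylinder(h = 12, r = 146);
translate([539, 321, 12]) cylinder(h = 119, r = 21);
translate([539, 321, 131]) cylinder(h = 12, r = 146);


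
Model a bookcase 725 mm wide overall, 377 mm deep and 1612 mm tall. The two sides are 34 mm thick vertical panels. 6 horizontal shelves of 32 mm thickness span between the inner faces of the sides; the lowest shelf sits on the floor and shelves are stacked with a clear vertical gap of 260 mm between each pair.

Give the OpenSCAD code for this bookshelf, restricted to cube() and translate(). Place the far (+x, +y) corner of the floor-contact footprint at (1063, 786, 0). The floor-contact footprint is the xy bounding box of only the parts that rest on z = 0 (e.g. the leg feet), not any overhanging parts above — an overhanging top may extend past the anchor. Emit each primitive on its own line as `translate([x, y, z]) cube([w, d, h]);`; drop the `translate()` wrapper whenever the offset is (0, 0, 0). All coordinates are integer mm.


translate([338, 409, 0]) cube([34, 377, 1612]);
translate([1029, 409, 0]) cube([34, 377, 1612]);
translate([372, 409, 0]) cube([657, 377, 32]);
translate([372, 409, 292]) cube([657, 377, 32]);
translate([372, 409, 584]) cube([657, 377, 32]);
translate([372, 409, 876]) cube([657, 377, 32]);
translate([372, 409, 1168]) cube([657, 377, 32]);
translate([372, 409, 1460]) cube([657, 377, 32]);


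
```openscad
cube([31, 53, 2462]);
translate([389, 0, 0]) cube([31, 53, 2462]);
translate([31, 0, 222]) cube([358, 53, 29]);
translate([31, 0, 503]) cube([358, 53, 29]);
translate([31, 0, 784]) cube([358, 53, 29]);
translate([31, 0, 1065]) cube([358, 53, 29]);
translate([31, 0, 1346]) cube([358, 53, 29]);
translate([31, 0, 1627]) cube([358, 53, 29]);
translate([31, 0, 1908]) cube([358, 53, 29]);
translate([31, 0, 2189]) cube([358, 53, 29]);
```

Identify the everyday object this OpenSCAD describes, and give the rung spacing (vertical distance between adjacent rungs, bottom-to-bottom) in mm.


A ladder. The rung spacing is 281 mm.

Two tall 31×53 posts with 8 short bars between them — a ladder. Adjacent rungs sit at z = 222 and z = 503, so the spacing is 503 − 222 = 281 mm.


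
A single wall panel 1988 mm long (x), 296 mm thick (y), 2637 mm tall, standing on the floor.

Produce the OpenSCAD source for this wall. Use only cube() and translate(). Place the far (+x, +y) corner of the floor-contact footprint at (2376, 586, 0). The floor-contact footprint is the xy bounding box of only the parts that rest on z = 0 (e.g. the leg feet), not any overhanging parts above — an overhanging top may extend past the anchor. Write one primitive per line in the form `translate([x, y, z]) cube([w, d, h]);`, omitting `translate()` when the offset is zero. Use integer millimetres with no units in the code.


translate([388, 290, 0]) cube([1988, 296, 2637]);


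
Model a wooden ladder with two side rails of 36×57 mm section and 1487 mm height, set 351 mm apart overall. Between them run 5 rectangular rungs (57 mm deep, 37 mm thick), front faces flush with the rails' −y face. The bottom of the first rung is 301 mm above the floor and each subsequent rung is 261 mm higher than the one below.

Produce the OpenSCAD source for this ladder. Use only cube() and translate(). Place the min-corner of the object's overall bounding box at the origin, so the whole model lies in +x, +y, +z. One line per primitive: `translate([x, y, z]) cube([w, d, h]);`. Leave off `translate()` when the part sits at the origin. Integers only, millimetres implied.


cube([36, 57, 1487]);
translate([315, 0, 0]) cube([36, 57, 1487]);
translate([36, 0, 301]) cube([279, 57, 37]);
translate([36, 0, 562]) cube([279, 57, 37]);
translate([36, 0, 823]) cube([279, 57, 37]);
translate([36, 0, 1084]) cube([279, 57, 37]);
translate([36, 0, 1345]) cube([279, 57, 37]);


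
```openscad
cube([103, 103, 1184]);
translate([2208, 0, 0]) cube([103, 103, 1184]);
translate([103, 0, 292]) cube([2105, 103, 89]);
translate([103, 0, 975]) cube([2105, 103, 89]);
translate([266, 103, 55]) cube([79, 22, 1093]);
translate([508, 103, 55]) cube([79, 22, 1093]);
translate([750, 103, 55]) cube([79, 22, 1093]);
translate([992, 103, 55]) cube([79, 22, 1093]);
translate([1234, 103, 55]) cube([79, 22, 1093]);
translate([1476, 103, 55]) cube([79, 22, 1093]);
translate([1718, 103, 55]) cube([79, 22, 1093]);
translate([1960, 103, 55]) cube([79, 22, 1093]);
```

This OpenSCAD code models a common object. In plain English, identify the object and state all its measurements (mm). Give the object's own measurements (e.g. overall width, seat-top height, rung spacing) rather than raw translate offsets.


A fence section. Two 103×103 mm posts, 1184 mm tall, stand on the floor with a clear span of 2105 mm between their inner faces. Two horizontal rails of 103×89 mm section span the gap between the posts with their undersides at z = 292 mm and z = 975 mm, flush with the posts' −y face. 8 pickets, each 79 mm wide, 22 mm thick and 1093 mm tall, are fixed to the +y face of the rails with their bottoms at z = 55 mm, spaced across the span with a 163 mm gap after the −x post and between neighbouring pickets, with 169 mm left before the +x post.


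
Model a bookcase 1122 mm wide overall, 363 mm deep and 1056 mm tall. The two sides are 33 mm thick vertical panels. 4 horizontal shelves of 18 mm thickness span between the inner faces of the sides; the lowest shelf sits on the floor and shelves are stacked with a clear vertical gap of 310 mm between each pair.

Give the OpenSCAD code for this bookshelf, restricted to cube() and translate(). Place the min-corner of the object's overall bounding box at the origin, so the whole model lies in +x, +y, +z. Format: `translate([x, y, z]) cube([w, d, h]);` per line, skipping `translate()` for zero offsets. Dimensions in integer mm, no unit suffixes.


cube([33, 363, 1056]);
translate([1089, 0, 0]) cube([33, 363, 1056]);
translate([33, 0, 0]) cube([1056, 363, 18]);
translate([33, 0, 328]) cube([1056, 363, 18]);
translate([33, 0, 656]) cube([1056, 363, 18]);
translate([33, 0, 984]) cube([1056, 363, 18]);


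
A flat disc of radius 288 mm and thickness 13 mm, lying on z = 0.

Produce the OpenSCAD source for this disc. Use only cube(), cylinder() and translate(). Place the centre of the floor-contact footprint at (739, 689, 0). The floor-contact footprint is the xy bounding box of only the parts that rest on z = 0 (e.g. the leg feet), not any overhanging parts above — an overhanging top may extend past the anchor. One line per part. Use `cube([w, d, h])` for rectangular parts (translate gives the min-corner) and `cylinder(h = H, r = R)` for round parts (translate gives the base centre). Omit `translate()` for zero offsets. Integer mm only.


translate([739, 689, 0]) cylinder(h = 13, r = 288);


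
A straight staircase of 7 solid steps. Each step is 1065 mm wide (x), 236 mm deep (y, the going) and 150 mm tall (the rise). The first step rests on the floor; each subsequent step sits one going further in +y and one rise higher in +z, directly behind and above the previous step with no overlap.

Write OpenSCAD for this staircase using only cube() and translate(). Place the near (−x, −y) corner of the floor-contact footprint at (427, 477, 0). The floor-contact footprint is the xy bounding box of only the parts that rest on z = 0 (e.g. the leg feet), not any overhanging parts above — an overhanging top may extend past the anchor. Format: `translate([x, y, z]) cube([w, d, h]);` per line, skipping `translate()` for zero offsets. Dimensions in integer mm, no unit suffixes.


translate([427, 477, 0]) cube([1065, 236, 150]);
translate([427, 713, 150]) cube([1065, 236, 150]);
translate([427, 949, 300]) cube([1065, 236, 150]);
translate([427, 1185, 450]) cube([1065, 236, 150]);
translate([427, 1421, 600]) cube([1065, 236, 150]);
translate([427, 1657, 750]) cube([1065, 236, 150]);
translate([427, 1893, 900]) cube([1065, 236, 150]);


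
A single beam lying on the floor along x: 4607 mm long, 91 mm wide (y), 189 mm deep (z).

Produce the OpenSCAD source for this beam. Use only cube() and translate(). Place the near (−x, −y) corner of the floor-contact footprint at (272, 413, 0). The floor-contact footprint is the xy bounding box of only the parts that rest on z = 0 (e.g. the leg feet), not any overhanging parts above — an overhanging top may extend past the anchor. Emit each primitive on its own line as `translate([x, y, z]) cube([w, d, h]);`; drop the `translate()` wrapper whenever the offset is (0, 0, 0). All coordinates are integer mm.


translate([272, 413, 0]) cube([4607, 91, 189]);


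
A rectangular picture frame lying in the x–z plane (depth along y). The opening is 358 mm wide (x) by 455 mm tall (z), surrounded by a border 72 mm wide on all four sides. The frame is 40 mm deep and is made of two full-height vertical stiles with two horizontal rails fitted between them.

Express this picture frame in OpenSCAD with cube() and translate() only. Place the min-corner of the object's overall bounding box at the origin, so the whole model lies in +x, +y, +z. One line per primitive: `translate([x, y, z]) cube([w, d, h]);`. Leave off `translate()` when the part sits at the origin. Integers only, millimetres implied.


cube([72, 40, 599]);
translate([430, 0, 0]) cube([72, 40, 599]);
translate([72, 0, 0]) cube([358, 40, 72]);
translate([72, 0, 527]) cube([358, 40, 72]);


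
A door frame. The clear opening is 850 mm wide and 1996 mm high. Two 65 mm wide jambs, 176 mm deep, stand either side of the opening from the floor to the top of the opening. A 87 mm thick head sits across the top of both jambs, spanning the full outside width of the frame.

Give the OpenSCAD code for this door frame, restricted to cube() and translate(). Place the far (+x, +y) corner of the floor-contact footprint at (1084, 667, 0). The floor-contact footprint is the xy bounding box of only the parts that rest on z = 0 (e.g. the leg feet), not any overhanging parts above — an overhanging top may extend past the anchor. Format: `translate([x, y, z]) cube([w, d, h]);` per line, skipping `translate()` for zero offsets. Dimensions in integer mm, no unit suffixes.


translate([104, 491, 0]) cube([65, 176, 1996]);
translate([1019, 491, 0]) cube([65, 176, 1996]);
translate([104, 491, 1996]) cube([980, 176, 87]);


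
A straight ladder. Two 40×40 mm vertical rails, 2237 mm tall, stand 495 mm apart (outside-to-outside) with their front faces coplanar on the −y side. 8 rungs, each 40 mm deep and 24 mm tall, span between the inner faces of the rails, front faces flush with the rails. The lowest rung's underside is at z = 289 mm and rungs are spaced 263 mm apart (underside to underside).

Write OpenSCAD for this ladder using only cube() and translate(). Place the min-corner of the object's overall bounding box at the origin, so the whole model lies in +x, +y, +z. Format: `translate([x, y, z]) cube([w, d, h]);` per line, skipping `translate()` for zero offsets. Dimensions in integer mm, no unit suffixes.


cube([40, 40, 2237]);
translate([455, 0, 0]) cube([40, 40, 2237]);
translate([40, 0, 289]) cube([415, 40, 24]);
translate([40, 0, 552]) cube([415, 40, 24]);
translate([40, 0, 815]) cube([415, 40, 24]);
translate([40, 0, 1078]) cube([415, 40, 24]);
translate([40, 0, 1341]) cube([415, 40, 24]);
translate([40, 0, 1604]) cube([415, 40, 24]);
translate([40, 0, 1867]) cube([415, 40, 24]);
translate([40, 0, 2130]) cube([415, 40, 24]);


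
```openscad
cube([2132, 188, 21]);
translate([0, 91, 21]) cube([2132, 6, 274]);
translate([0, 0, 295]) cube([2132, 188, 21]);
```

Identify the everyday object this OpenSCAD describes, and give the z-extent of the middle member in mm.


An I-beam. The web height is 274 mm.

Two wide flanges with a thin centred web — an I-beam. Overall 316 mm minus two 21 mm flanges gives a web of 316 − 2·21 = 274 mm.


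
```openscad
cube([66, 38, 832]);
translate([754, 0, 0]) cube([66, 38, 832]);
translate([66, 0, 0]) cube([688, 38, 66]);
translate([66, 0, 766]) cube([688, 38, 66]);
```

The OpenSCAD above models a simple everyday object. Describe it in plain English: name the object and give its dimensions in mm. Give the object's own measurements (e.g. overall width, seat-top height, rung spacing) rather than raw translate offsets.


A rectangular picture frame lying in the x–z plane (depth along y). The opening is 688 mm wide (x) by 700 mm tall (z), surrounded by a border 66 mm wide on all four sides. The frame is 38 mm deep and is made of two full-height vertical stiles with two horizontal rails fitted between them.


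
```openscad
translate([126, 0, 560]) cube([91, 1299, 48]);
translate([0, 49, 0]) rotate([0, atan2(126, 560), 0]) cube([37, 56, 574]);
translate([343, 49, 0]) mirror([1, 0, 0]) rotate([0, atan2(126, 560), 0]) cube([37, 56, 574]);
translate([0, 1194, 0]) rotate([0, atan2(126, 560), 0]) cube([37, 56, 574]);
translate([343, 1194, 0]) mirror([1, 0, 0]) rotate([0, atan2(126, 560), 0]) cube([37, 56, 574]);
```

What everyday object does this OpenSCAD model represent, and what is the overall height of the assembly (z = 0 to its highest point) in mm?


A sawhorse. The overall height is 608 mm.

A beam across two mirrored pairs of raked legs — a sawhorse. The beam's underside is at z = 560 (matching the legs' vertical rise in atan2(126, 560)) and the beam is 48 mm tall, so its top is at 560 + 48 = 608 mm. The raked legs top out at the beam's underside, so that is the highest point.


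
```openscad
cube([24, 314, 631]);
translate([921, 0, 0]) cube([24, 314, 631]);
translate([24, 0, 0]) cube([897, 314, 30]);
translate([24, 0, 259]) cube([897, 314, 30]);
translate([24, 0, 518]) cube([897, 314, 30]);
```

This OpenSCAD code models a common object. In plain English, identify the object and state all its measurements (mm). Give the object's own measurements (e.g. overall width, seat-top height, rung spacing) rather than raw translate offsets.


An open bookshelf. Two side panels, each 24 mm thick, 314 mm deep and 631 mm tall, stand 945 mm apart (outside-to-outside). Between them sit 3 shelves, each 30 mm thick and 314 mm deep, spanning the full gap between the sides. The bottom shelf rests on the floor (its underside at z = 0) and the clear gap between one shelf's top and the next shelf's underside is 229 mm.


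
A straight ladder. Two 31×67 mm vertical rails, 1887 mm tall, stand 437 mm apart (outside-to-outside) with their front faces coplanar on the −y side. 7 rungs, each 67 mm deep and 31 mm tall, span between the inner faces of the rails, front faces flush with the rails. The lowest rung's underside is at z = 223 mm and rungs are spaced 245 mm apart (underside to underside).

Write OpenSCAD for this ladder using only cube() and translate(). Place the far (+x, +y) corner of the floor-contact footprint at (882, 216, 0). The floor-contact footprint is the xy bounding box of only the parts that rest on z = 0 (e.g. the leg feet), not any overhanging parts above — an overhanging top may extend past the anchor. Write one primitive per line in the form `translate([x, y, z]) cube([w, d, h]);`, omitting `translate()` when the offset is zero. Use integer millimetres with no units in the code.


translate([445, 149, 0]) cube([31, 67, 1887]);
translate([851, 149, 0]) cube([31, 67, 1887]);
translate([476, 149, 223]) cube([375, 67, 31]);
translate([476, 149, 468]) cube([375, 67, 31]);
translate([476, 149, 713]) cube([375, 67, 31]);
translate([476, 149, 958]) cube([375, 67, 31]);
translate([476, 149, 1203]) cube([375, 67, 31]);
translate([476, 149, 1448]) cube([375, 67, 31]);
translate([476, 149, 1693]) cube([375, 67, 31]);


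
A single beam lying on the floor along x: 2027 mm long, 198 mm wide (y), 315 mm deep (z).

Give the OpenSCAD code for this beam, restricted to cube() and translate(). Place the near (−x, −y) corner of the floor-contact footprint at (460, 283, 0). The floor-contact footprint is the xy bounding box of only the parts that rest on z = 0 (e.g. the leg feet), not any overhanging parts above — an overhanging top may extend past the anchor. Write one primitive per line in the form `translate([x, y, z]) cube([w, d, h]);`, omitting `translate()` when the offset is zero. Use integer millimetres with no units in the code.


translate([460, 283, 0]) cube([2027, 198, 315]);


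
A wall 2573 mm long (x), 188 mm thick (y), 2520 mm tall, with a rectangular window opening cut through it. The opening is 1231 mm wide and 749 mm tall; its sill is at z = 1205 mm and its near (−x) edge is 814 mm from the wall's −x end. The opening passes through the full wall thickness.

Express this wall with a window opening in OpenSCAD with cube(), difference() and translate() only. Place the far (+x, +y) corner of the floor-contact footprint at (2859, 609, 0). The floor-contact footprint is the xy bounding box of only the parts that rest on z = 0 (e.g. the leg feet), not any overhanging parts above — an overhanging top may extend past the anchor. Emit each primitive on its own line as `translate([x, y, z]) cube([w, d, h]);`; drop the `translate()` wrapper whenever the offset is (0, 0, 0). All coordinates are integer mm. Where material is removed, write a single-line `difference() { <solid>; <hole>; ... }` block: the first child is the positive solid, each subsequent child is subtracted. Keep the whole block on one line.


difference() { translate([286, 421, 0]) cube([2573, 188, 2520]); translate([1100, 421, 1205]) cube([1231, 188, 749]); }


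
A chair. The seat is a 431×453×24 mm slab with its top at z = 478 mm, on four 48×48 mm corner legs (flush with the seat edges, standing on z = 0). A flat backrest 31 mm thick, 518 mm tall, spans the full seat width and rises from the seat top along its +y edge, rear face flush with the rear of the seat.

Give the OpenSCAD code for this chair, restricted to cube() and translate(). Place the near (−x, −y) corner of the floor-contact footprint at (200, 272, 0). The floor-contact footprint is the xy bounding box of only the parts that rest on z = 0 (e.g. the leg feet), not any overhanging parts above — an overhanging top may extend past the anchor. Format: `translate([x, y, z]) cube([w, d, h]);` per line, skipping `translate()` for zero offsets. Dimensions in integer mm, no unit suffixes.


translate([200, 272, 454]) cube([431, 453, 24]);
translate([200, 272, 0]) cube([48, 48, 454]);
translate([583, 272, 0]) cube([48, 48, 454]);
translate([200, 677, 0]) cube([48, 48, 454]);
translate([583, 677, 0]) cube([48, 48, 454]);
translate([200, 694, 478]) cube([431, 31, 518]);


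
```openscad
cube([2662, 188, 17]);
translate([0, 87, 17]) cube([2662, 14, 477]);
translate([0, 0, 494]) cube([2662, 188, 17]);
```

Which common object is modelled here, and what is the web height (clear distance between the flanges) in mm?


An I-beam. The web height is 477 mm.

Two wide flanges with a thin centred web — an I-beam. Overall 511 mm minus two 17 mm flanges gives a web of 511 − 2·17 = 477 mm.


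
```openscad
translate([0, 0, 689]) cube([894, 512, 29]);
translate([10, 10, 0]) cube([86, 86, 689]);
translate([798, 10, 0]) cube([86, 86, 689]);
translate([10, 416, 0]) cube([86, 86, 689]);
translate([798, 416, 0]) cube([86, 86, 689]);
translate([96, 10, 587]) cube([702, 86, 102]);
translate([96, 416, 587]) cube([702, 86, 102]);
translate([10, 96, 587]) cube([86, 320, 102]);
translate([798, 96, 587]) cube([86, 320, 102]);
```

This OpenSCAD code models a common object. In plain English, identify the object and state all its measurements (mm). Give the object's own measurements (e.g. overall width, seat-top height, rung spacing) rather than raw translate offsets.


A table: top 894 mm (x) × 512 mm (y), 29 mm thick, upper face at z = 718 mm, on four 86×86 mm square legs, each inset 10 mm from the nearest pair of top edges from z = 0 to the bottom of the top. Four apron rails, 86 mm thick and 102 mm tall, run between adjacent legs with their top edges flush with the underside of the top and their outer faces flush with the legs' outer faces.


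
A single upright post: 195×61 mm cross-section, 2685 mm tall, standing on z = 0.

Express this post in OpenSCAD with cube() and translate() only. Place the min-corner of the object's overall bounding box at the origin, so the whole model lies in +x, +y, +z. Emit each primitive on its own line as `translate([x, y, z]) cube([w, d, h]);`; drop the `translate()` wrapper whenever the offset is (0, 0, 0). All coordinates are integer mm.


cube([195, 61, 2685]);


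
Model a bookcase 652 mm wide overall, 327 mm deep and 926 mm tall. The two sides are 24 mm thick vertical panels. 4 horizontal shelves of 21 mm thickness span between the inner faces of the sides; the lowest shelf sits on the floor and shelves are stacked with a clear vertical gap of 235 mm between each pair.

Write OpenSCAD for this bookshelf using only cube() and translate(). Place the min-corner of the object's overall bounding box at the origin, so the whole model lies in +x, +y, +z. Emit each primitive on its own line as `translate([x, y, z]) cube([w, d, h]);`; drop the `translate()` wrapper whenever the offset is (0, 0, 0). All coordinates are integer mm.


cube([24, 327, 926]);
translate([628, 0, 0]) cube([24, 327, 926]);
translate([24, 0, 0]) cube([604, 327, 21]);
translate([24, 0, 256]) cube([604, 327, 21]);
translate([24, 0, 512]) cube([604, 327, 21]);
translate([24, 0, 768]) cube([604, 327, 21]);


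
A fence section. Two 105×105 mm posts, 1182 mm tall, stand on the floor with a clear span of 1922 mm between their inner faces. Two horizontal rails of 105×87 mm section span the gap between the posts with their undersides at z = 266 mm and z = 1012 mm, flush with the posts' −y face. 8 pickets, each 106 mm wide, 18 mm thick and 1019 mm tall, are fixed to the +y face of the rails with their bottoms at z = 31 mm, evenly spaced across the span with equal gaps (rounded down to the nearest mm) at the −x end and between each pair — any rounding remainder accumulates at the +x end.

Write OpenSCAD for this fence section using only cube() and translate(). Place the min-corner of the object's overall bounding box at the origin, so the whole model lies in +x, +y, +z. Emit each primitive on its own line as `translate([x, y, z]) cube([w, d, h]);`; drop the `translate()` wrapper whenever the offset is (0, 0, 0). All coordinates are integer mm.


cube([105, 105, 1182]);
translate([2027, 0, 0]) cube([105, 105, 1182]);
translate([105, 0, 266]) cube([1922, 105, 87]);
translate([105, 0, 1012]) cube([1922, 105, 87]);
translate([224, 105, 31]) cube([106, 18, 1019]);
translate([449, 105, 31]) cube([106, 18, 1019]);
translate([674, 105, 31]) cube([106, 18, 1019]);
translate([899, 105, 31]) cube([106, 18, 1019]);
translate([1124, 105, 31]) cube([106, 18, 1019]);
translate([1349, 105, 31]) cube([106, 18, 1019]);
translate([1574, 105, 31]) cube([106, 18, 1019]);
translate([1799, 105, 31]) cube([106, 18, 1019]);


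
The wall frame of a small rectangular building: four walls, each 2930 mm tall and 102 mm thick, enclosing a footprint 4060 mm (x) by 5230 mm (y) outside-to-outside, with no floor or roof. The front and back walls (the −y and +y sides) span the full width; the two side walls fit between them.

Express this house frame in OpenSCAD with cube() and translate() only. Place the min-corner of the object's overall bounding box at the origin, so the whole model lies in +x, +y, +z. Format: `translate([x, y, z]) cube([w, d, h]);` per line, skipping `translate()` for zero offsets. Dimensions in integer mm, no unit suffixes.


cube([4060, 102, 2930]);
translate([0, 5128, 0]) cube([4060, 102, 2930]);
translate([0, 102, 0]) cube([102, 5026, 2930]);
translate([3958, 102, 0]) cube([102, 5026, 2930]);


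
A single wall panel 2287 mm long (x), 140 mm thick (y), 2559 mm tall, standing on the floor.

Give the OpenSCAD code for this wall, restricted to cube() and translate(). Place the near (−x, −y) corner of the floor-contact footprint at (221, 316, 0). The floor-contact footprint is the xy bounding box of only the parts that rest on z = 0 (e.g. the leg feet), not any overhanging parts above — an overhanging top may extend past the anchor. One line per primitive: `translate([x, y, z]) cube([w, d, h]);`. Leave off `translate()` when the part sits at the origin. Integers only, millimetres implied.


translate([221, 316, 0]) cube([2287, 140, 2559]);


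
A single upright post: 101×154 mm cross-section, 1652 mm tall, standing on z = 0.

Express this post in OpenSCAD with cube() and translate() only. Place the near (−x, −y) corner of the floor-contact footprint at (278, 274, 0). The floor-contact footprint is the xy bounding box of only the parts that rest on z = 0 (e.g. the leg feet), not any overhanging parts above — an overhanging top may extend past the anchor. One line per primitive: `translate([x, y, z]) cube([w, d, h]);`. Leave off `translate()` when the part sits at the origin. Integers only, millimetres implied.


translate([278, 274, 0]) cube([101, 154, 1652]);


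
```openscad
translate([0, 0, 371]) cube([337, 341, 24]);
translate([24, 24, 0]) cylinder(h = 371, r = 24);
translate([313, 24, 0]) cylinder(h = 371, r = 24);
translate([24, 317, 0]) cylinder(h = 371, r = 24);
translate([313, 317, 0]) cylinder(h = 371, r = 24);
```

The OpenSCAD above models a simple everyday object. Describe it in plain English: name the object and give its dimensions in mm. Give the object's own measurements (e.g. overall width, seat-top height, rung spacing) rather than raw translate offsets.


A four-legged stool. The seat is a 337×341×24 mm slab whose top surface is at z = 395 mm; four round legs, each 48 mm in diameter, run from the floor (z = 0) to the underside of the seat, each leg's axis is inset half a diameter from the nearest pair of seat edges (so the leg's bounding box is flush with the corner).


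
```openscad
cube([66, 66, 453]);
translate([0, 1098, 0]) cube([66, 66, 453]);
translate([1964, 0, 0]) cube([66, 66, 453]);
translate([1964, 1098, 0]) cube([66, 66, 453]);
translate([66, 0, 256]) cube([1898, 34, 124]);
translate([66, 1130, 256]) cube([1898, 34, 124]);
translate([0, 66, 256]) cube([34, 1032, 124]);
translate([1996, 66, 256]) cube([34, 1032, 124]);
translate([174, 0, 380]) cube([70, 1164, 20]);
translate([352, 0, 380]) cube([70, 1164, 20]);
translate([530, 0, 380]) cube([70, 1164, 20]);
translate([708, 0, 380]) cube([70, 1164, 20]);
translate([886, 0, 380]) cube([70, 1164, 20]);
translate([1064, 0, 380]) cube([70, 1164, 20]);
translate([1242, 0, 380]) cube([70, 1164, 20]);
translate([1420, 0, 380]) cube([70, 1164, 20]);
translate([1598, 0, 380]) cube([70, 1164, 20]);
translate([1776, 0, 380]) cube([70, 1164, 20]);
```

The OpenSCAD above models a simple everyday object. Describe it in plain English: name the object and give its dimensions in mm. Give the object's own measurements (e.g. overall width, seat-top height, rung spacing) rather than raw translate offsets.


A bed frame 2030 mm long (x) by 1164 mm wide (y). Four 66×66 mm corner posts, 453 mm tall, at the corners of the footprint. Four rails of 34 mm thickness and 124 mm height run between adjacent posts with their undersides at z = 256 mm, their outer faces flush with the outside of the frame (the two x-running rails run between the posts' inner faces; the two y-running rails run between the posts' inner faces). 10 slats, each 70 mm wide (x) and 20 mm thick, lie across the top of the two x-running rails, running the full 1164 mm width of the frame in y; along x they sit between the end posts with a 108 mm gap after the −x posts and between neighbouring slats, leaving 118 mm before the +x posts.


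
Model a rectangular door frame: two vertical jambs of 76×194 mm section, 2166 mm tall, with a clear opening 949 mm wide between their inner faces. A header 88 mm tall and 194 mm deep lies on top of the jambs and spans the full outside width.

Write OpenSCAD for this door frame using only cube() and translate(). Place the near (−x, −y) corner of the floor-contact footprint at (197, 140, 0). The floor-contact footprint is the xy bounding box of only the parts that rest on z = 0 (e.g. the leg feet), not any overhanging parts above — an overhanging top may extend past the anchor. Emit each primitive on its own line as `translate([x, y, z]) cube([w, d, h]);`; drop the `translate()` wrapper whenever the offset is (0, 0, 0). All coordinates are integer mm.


translate([197, 140, 0]) cube([76, 194, 2166]);
translate([1222, 140, 0]) cube([76, 194, 2166]);
translate([197, 140, 2166]) cube([1101, 194, 88]);


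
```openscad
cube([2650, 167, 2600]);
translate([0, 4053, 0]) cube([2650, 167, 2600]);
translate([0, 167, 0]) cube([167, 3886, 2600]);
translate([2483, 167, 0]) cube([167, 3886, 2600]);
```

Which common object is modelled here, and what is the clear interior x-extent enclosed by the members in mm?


A house (or room) frame. The interior width is 2316 mm.

Four 2600 mm walls enclosing a rectangle with no floor or roof — a room or house frame. Outside width is 2650 mm and wall thickness is 167 mm, so the interior width is 2650 − 2 × 167 = 2316 mm.


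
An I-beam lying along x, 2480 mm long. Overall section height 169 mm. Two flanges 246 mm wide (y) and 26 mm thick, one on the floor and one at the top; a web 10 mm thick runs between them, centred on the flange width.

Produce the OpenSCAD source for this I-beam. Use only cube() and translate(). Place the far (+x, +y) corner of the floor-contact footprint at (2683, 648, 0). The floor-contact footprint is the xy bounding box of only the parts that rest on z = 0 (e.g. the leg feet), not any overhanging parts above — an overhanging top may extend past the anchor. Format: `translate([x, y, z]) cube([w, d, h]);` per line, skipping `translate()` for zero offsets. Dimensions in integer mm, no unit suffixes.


translate([203, 402, 0]) cube([2480, 246, 26]);
translate([203, 520, 26]) cube([2480, 10, 117]);
translate([203, 402, 143]) cube([2480, 246, 26]);


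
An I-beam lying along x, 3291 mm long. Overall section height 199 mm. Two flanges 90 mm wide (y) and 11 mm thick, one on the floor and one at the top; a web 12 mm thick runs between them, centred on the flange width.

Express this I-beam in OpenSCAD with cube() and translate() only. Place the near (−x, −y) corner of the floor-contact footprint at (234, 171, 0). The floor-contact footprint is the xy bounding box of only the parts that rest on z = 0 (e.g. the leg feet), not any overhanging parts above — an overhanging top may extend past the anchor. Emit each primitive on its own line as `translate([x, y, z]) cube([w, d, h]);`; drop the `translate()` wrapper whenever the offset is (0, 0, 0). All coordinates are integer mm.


translate([234, 171, 0]) cube([3291, 90, 11]);
translate([234, 210, 11]) cube([3291, 12, 177]);
translate([234, 171, 188]) cube([3291, 90, 11]);


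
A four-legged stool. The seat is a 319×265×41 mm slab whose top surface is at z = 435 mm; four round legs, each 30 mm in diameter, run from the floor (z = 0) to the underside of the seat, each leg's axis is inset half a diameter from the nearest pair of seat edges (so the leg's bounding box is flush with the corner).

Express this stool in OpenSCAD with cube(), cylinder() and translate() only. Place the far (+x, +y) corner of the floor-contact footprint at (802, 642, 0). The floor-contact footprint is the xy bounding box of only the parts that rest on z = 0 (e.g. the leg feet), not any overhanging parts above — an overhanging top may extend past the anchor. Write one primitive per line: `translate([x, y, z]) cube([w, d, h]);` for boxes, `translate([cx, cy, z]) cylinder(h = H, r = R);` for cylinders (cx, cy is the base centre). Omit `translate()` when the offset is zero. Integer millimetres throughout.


translate([483, 377, 394]) cube([319, 265, 41]);
translate([498, 392, 0]) cylinder(h = 394, r = 15);
translate([787, 392, 0]) cylinder(h = 394, r = 15);
translate([498, 627, 0]) cylinder(h = 394, r = 15);
translate([787, 627, 0]) cylinder(h = 394, r = 15);


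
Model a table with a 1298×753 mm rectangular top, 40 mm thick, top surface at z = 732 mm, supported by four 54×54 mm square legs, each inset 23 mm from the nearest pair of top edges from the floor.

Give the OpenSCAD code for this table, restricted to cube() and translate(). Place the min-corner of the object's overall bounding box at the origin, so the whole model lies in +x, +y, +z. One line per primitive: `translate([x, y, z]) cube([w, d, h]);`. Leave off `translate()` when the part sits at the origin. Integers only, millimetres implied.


translate([0, 0, 692]) cube([1298, 753, 40]);
translate([23, 23, 0]) cube([54, 54, 692]);
translate([1221, 23, 0]) cube([54, 54, 692]);
translate([23, 676, 0]) cube([54, 54, 692]);
translate([1221, 676, 0]) cube([54, 54, 692]);


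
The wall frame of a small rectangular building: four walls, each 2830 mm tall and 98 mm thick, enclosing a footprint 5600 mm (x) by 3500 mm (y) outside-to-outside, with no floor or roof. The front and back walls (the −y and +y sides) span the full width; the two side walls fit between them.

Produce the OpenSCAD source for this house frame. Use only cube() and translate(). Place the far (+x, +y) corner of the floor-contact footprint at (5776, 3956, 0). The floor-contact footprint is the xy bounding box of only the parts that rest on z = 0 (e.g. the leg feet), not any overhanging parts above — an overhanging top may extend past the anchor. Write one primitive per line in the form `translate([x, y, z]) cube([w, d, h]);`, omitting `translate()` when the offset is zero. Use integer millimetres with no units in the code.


translate([176, 456, 0]) cube([5600, 98, 2830]);
translate([176, 3858, 0]) cube([5600, 98, 2830]);
translate([176, 554, 0]) cube([98, 3304, 2830]);
translate([5678, 554, 0]) cube([98, 3304, 2830]);


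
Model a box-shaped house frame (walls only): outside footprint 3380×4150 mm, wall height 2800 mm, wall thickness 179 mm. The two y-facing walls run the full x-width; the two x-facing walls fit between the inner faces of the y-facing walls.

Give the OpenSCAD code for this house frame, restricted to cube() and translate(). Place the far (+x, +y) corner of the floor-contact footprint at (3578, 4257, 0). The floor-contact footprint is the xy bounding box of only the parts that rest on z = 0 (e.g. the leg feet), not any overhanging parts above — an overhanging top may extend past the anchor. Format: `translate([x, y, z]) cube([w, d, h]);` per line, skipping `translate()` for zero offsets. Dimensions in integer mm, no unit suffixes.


translate([198, 107, 0]) cube([3380, 179, 2800]);
translate([198, 4078, 0]) cube([3380, 179, 2800]);
translate([198, 286, 0]) cube([179, 3792, 2800]);
translate([3399, 286, 0]) cube([179, 3792, 2800]);


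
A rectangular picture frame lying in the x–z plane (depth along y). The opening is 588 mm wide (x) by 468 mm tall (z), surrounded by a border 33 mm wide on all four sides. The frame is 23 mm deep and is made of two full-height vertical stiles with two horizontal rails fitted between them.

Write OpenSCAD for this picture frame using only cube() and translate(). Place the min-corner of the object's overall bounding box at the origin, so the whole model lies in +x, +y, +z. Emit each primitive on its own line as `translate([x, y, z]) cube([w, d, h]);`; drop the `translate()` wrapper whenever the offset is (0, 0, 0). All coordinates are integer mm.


cube([33, 23, 534]);
translate([621, 0, 0]) cube([33, 23, 534]);
translate([33, 0, 0]) cube([588, 23, 33]);
translate([33, 0, 501]) cube([588, 23, 33]);


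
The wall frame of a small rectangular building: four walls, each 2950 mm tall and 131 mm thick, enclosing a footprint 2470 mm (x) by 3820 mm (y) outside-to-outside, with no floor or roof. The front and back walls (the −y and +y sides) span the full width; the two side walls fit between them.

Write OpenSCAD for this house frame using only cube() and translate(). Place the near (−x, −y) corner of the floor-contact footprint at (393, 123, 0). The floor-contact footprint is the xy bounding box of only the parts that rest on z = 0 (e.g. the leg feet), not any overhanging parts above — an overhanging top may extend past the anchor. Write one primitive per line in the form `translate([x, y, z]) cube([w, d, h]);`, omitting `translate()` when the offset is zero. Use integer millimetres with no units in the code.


translate([393, 123, 0]) cube([2470, 131, 2950]);
translate([393, 3812, 0]) cube([2470, 131, 2950]);
translate([393, 254, 0]) cube([131, 3558, 2950]);
translate([2732, 254, 0]) cube([131, 3558, 2950]);


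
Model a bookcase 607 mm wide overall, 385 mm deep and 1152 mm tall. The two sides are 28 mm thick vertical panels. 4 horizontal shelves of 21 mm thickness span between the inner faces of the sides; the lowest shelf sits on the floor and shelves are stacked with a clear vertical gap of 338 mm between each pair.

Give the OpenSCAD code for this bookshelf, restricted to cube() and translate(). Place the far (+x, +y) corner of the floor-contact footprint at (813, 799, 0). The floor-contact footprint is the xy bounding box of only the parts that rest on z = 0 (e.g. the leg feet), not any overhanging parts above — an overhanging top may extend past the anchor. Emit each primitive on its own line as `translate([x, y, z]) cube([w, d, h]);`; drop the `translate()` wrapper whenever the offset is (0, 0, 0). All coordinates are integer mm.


translate([206, 414, 0]) cube([28, 385, 1152]);
translate([785, 414, 0]) cube([28, 385, 1152]);
translate([234, 414, 0]) cube([551, 385, 21]);
translate([234, 414, 359]) cube([551, 385, 21]);
translate([234, 414, 718]) cube([551, 385, 21]);
translate([234, 414, 1077]) cube([551, 385, 21]);


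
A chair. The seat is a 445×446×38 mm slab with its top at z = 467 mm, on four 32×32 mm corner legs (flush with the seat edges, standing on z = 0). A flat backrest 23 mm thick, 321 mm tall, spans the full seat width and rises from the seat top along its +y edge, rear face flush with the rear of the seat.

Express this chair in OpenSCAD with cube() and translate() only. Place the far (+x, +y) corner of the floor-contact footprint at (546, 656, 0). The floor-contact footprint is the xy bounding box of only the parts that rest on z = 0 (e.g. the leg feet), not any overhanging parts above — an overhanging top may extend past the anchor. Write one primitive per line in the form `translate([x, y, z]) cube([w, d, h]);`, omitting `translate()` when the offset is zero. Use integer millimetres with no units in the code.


translate([101, 210, 429]) cube([445, 446, 38]);
translate([101, 210, 0]) cube([32, 32, 429]);
translate([514, 210, 0]) cube([32, 32, 429]);
translate([101, 624, 0]) cube([32, 32, 429]);
translate([514, 624, 0]) cube([32, 32, 429]);
translate([101, 633, 467]) cube([445, 23, 321]);


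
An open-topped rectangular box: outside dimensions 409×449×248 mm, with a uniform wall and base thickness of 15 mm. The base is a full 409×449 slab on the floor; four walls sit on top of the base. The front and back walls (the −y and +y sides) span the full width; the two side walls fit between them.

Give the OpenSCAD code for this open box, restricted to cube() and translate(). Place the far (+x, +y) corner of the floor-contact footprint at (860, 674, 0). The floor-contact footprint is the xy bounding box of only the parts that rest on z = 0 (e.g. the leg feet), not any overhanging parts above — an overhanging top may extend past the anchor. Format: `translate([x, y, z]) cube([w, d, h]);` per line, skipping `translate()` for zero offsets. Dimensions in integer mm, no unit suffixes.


translate([451, 225, 0]) cube([409, 449, 15]);
translate([451, 225, 15]) cube([409, 15, 233]);
translate([451, 659, 15]) cube([409, 15, 233]);
translate([451, 240, 15]) cube([15, 419, 233]);
translate([845, 240, 15]) cube([15, 419, 233]);
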